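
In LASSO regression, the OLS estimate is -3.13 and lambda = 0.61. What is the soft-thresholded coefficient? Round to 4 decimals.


|beta_OLS| = 3.13.
lambda = 0.61.
Since |beta| > lambda, coefficient = sign(beta)*(|beta| - lambda) = -2.5200.
Result = -2.5200.

-2.5200


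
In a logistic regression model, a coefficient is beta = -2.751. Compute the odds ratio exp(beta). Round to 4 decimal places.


exp(-2.751) = 0.0639.
So the odds ratio is 0.0639.

0.0639


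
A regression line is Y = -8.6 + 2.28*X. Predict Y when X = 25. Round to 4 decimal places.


Plug X = 25 into Y = -8.6 + 2.28*X:
Y = -8.6 + 57.0000 = 48.4000.

48.4000


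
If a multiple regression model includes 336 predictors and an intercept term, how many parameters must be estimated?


Each predictor gets one coefficient, plus one intercept.
Total parameters = 336 + 1 = 337.

337


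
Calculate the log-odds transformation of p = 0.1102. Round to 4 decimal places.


1 - p = 0.8898.
p/(1-p) = 0.1238.
logit = ln(0.1238) = -2.0887.

-2.0887


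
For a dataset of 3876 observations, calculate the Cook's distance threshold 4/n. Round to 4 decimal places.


Cook's distance cutoff = 4/n = 4/3876.
= 0.0010.

0.0010


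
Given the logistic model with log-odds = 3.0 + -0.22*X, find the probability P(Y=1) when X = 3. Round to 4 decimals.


Linear predictor: z = 3.0 + -0.22 * 3 = 2.3400.
P = 1/(1 + exp(-2.3400)) = 1/(1 + 0.0963) = 0.9121.

0.9121


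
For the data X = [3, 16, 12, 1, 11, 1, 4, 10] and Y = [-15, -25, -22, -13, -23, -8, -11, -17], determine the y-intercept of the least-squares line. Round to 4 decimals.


Compute b1 = -0.9912 from the OLS formula.
With xbar = 7.2500 and ybar = -16.7500, the intercept is:
b0 = -16.7500 - -0.9912 * 7.2500 = -9.5637.

-9.5637


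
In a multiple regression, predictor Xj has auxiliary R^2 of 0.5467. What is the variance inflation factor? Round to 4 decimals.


Denominator: 1 - 0.5467 = 0.4533.
VIF = 1 / 0.4533 = 2.2060.

2.2060


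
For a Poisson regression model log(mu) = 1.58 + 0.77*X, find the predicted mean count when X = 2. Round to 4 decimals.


Linear predictor: eta = 1.58 + (0.77)(2) = 3.1200.
Expected count: mu = exp(3.1200) = 22.6464.

22.6464


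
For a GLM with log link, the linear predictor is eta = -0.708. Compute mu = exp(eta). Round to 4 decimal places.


Apply the inverse link:
mu = e^-0.708 = 0.4926.

0.4926


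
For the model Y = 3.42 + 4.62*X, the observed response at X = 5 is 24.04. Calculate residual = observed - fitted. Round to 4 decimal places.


Predicted = 3.42 + 4.62 * 5 = 26.5200.
Residual = 24.04 - 26.5200 = -2.4800.

-2.4800


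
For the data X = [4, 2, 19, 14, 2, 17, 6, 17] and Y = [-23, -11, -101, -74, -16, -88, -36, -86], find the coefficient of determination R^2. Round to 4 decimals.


After computing the OLS fit (b0=-3.8513, b1=-4.9900):
SSres = 31.4625, SStot = 9365.8750.
R^2 = 1 - 31.4625/9365.8750 = 0.9966.

0.9966


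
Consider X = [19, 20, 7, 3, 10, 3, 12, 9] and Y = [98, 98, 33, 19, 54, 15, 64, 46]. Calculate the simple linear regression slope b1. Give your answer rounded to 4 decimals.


First compute the means: xbar = 10.3750, ybar = 53.3750.
Then S_xx = sum((xi - xbar)^2) = 291.8750.
S_xy = sum((xi - xbar)(yi - ybar)) = 1446.8750.
b1 = S_xy / S_xx = 1446.8750 / 291.8750 = 4.9572.

4.9572


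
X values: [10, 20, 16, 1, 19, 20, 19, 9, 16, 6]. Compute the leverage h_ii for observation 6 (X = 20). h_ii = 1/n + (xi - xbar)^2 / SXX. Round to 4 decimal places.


Mean of X: xbar = 13.6000.
SXX = 402.4000.
For X = 20: h = 1/10 + (20 - 13.6000)^2/402.4000 = 0.2018.

0.2018


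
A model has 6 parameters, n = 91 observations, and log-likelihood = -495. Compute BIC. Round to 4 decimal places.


ln(91) = 4.510860.
k * ln(n) = 6 * 4.510860 = 27.065160.
-2L = 990.
BIC = 27.065160 + 990 = 1017.065160, which rounds to 1017.0652.

1017.0652


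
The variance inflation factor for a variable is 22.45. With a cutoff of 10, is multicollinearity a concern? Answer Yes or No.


Compare VIF = 22.45 to the threshold of 10.
22.45 >= 10, so the answer is Yes.

Yes


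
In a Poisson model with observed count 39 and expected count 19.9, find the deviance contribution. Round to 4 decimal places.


y/mu = 39/19.9 = 1.959799 (approx.), and ln(39/19.9) = 0.672842.
y * ln(y/mu) = 39 * 0.672842 = 26.240838.
y - mu = 19.1.
D = 2 * (26.240838 - 19.1) = 14.281676, which rounds to 14.2817.

14.2817


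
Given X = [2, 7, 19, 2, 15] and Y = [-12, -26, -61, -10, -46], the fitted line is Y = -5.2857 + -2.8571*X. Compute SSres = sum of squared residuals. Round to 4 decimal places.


Compute predicted values, then residuals = yi - yhat_i.
Residuals: [-1.0001, -0.7146, -1.4294, 0.9999, 2.1422].
SSres = sum(residual^2) = 9.1429.

9.1429


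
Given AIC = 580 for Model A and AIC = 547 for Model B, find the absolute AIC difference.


|AIC_A - AIC_B| = |580 - 547| = 33.
Model B is preferred (lower AIC).

33


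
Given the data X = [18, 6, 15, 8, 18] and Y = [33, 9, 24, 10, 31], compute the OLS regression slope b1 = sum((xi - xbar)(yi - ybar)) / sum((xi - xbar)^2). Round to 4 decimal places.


Calculate xbar = 13.0000, ybar = 21.4000.
S_xx = 128.0000, S_xy = 255.0000.
Using b1 = S_xy / S_xx = 255.0000 / 128.0000, we get b1 = 1.9922.

1.9922


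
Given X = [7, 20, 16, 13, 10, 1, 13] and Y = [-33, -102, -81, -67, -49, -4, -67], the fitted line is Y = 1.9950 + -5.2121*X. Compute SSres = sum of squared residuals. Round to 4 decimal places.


For each point, residual = actual - predicted.
Residuals: [1.4897, 0.2470, 0.3986, -1.2377, 1.1260, -0.7829, -1.2377].
Sum of squared residuals = 7.3837.

7.3837


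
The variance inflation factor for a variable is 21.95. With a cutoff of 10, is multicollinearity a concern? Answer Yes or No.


Check: VIF = 21.95 vs threshold = 10.
Since 21.95 >= 10, the answer is Yes.

Yes


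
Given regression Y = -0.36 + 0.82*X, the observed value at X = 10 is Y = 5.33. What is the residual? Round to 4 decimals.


Fitted value at X = 10 is yhat = -0.36 + 0.82*10 = 7.8400.
Residual = 5.33 - 7.8400 = -2.5100.

-2.5100


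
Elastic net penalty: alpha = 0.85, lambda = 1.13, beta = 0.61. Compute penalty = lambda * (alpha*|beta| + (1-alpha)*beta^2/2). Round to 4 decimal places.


Compute:
L1 = 0.85 * 0.61 = 0.5185.
L2 = 0.15 * 0.61^2 / 2 = 0.0279.
Penalty = 1.13 * (0.5185 + 0.0279) = 0.6174.

0.6174


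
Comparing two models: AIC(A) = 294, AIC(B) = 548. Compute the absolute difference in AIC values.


|AIC_A - AIC_B| = |294 - 548| = 254.
Model A is preferred (lower AIC).

254


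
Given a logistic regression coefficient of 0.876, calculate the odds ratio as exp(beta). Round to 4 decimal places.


Odds ratio = exp(beta) = exp(0.876).
= 2.4013.

2.4013


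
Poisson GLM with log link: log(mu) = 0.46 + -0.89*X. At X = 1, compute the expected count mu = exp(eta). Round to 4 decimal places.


Linear predictor: eta = 0.46 + (-0.89)(1) = -0.4300.
Expected count: mu = exp(-0.4300) = 0.6505.

0.6505


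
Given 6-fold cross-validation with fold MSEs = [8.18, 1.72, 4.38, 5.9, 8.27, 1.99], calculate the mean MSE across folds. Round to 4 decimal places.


Sum of fold MSEs = 30.4400.
Average = 30.4400 / 6 = 5.0733.

5.0733


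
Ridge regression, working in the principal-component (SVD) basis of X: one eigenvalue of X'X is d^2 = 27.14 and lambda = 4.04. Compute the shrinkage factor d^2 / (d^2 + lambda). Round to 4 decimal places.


Compute the denominator: 27.14 + 4.04 = 31.1800.
Shrinkage factor = 27.14 / 31.1800 = 0.8704.

0.8704


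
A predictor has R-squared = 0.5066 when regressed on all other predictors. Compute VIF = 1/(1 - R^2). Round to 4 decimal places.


VIF = 1 / (1 - 0.5066).
= 1 / 0.4934 = 2.0268.

2.0268


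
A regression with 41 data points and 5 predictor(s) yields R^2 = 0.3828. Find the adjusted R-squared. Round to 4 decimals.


Plug in: Adj R^2 = 1 - (1 - 0.3828) * 40/35.
= 1 - 0.6172 * 40/35
= 1 - 24.6880 / 35
= 1 - 0.7054 = 0.2946.

0.2946


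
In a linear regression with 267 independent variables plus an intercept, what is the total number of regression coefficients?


Each predictor gets one coefficient, plus one intercept.
Total parameters = 267 + 1 = 268.

268


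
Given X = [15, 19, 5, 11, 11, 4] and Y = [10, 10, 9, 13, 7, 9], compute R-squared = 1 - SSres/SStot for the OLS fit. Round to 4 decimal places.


The fitted line is Y = 8.8342 + 0.0768*X.
SSres = 18.3600, SStot = 19.3333.
R^2 = 1 - SSres/SStot = 0.0503.

0.0503


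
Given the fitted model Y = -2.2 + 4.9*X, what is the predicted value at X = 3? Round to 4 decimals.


Substitute X = 3 into the equation:
Y = -2.2 + 4.9 * 3 = -2.2 + 14.7000 = 12.5000.

12.5000


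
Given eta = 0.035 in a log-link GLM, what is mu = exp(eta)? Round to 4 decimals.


Apply the inverse link:
mu = e^0.035 = 1.0356.

1.0356


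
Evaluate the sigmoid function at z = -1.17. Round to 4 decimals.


Compute exp(1.1700) = 3.2220.
Sigmoid = 1 / (1 + 3.2220) = 1 / 4.2220 = 0.2369.

0.2369


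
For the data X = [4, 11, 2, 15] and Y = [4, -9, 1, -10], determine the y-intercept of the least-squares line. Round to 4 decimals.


Compute b1 = -1.0818 from the OLS formula.
With xbar = 8.0000 and ybar = -3.5000, the intercept is:
b0 = -3.5000 - -1.0818 * 8.0000 = 5.1545.

5.1545


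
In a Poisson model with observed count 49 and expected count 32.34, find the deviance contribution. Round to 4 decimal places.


y/mu = 49/32.34 = 1.515152 (approx.), and ln(49/32.34) = 0.415515.
y * ln(y/mu) = 49 * 0.415515 = 20.360235.
y - mu = 16.66.
D = 2 * (20.360235 - 16.66) = 7.400470, which rounds to 7.4005.

7.4005


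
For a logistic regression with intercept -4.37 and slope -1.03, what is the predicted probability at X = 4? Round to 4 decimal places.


Compute z = -4.37 + (-1.03)(4) = -8.4900.
exp(-z) = 4865.8661.
P = 1/(1 + 4865.8661) = 0.0002.

0.0002


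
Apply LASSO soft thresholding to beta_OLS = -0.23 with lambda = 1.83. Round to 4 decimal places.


Absolute value: |-0.23| = 0.23.
Compare to lambda = 1.83.
Since |beta| <= lambda, the coefficient is set to 0.

0.0000


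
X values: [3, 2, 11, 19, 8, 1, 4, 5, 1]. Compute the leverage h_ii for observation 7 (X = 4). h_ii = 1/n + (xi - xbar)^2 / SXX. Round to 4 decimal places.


Mean of X: xbar = 6.0000.
SXX = 278.0000.
For X = 4: h = 1/9 + (4 - 6.0000)^2/278.0000 = 0.1255.

0.1255


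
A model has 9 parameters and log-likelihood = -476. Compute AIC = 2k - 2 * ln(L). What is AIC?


AIC = 2k - 2*loglik = 2(9) - 2(-476).
= 18 + 952 = 970.

970


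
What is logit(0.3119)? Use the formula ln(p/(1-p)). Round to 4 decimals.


1 - p = 0.6881.
p/(1-p) = 0.4533.
logit = ln(0.4533) = -0.7913.

-0.7913


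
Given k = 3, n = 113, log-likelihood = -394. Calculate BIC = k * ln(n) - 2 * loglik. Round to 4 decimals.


k * ln(n) = 3 * ln(113) = 3 * 4.727388 = 14.182164.
-2 * loglik = -2 * (-394) = 788.
BIC = 14.182164 + 788 = 802.182164, which rounds to 802.1822.

802.1822


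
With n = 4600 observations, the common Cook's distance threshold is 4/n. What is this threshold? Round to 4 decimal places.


The threshold is 4/n.
4/4600 = 0.0009.

0.0009


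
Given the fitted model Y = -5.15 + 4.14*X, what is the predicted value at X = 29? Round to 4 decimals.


Substitute X = 29 into the equation:
Y = -5.15 + 4.14 * 29 = -5.15 + 120.0600 = 114.9100.

114.9100


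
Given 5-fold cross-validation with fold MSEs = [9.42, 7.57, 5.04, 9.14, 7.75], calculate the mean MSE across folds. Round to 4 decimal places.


Add all fold MSEs: 38.9200.
Divide by k = 5: 38.9200/5 = 7.7840.

7.7840


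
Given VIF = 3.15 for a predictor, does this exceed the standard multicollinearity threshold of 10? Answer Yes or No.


Compare VIF = 3.15 to the threshold of 10.
3.15 < 10, so the answer is No.

No


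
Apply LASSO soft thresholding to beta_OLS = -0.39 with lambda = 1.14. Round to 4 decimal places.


Absolute value: |-0.39| = 0.39.
Compare to lambda = 1.14.
Since |beta| <= lambda, the coefficient is set to 0.

0.0000


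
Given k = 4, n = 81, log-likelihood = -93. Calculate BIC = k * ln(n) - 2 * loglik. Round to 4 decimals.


ln(81) = 4.394449.
k * ln(n) = 4 * 4.394449 = 17.577796.
-2L = 186.
BIC = 17.577796 + 186 = 203.577796, which rounds to 203.5778.

203.5778


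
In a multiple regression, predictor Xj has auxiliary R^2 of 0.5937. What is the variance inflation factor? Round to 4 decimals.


Using VIF = 1/(1 - R^2_j):
1 - 0.5937 = 0.4063.
VIF = 2.4612.

2.4612


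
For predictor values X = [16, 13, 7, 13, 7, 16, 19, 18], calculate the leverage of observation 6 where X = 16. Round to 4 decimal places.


Mean of X: xbar = 13.6250.
SXX = 147.8750.
For X = 16: h = 1/8 + (16 - 13.6250)^2/147.8750 = 0.1631.

0.1631


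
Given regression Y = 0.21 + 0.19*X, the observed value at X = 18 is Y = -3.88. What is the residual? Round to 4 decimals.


Compute yhat = 0.21 + (0.19)(18) = 3.6300.
Residual = actual - predicted = -3.88 - 3.6300 = -7.5100.

-7.5100


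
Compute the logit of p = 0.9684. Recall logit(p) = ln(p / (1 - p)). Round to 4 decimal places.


The odds are p/(1-p) = 0.9684 / 0.0316 = 30.6456.
logit(p) = ln(30.6456) = 3.4225.

3.4225


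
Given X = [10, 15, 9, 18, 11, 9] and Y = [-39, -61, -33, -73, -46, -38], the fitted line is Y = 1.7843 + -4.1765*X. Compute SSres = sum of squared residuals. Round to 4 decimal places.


Compute predicted values, then residuals = yi - yhat_i.
Residuals: [0.9807, -0.1368, 2.8042, 0.3927, -1.8428, -2.1958].
SSres = sum(residual^2) = 17.2157.

17.2157


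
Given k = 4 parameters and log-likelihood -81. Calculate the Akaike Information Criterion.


Compute:
2k = 2*4 = 8.
-2*loglik = -2*(-81) = 162.
AIC = 8 + 162 = 170.

170


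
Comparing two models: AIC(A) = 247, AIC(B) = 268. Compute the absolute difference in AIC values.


|AIC_A - AIC_B| = |247 - 268| = 21.
Model A is preferred (lower AIC).

21


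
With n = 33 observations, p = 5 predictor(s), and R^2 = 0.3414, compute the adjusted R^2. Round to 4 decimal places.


Plug in: Adj R^2 = 1 - (1 - 0.3414) * 32/27.
= 1 - 0.6586 * 32/27
= 1 - 21.0752 / 27
= 1 - 0.7806 = 0.2194.

0.2194


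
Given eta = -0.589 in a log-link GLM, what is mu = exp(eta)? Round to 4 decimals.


mu = exp(eta) = exp(-0.589).
= 0.5549.

0.5549


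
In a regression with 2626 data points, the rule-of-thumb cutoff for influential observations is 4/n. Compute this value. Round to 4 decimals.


The threshold is 4/n.
4/2626 = 0.0015.

0.0015


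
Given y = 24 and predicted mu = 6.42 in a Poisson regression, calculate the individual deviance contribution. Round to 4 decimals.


Compute y*ln(y/mu) = 24*ln(24/6.42) = 24*1.318636 = 31.647264.
y - mu = 17.58.
D = 2*(31.647264 - (17.58)) = 28.134528, which rounds to 28.1345.

28.1345


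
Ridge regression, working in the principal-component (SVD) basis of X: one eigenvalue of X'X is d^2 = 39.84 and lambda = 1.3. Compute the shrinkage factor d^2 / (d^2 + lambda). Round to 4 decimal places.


d^2 + lambda = 39.84 + 1.3 = 41.1400.
Shrinkage factor = 39.84/41.1400 = 0.9684.

0.9684


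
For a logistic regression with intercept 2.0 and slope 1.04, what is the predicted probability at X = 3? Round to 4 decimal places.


Linear predictor: z = 2.0 + 1.04 * 3 = 5.1200.
P = 1/(1 + exp(-5.1200)) = 1/(1 + 0.0060) = 0.9941.

0.9941


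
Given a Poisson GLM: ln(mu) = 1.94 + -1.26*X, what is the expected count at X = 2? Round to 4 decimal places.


Linear predictor: eta = 1.94 + (-1.26)(2) = -0.5800.
Expected count: mu = exp(-0.5800) = 0.5599.

0.5599


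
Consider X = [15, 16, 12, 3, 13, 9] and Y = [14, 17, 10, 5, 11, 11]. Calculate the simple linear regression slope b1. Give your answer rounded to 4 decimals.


Calculate xbar = 11.3333, ybar = 11.3333.
S_xx = 113.3333, S_xy = 88.3333.
Using b1 = S_xy / S_xx = 88.3333 / 113.3333, we get b1 = 0.7794.

0.7794


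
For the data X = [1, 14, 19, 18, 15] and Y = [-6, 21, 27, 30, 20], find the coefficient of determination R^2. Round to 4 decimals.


After computing the OLS fit (b0=-7.7467, b1=1.9512):
SSres = 16.7027, SStot = 813.2000.
R^2 = 1 - 16.7027/813.2000 = 0.9795.

0.9795


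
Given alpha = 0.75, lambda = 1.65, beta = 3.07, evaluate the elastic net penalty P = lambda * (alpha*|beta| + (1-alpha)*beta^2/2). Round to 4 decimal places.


Compute:
L1 = 0.75 * 3.07 = 2.3025.
L2 = 0.25 * 3.07^2 / 2 = 1.1781.
Penalty = 1.65 * (2.3025 + 1.1781) = 5.7430.

5.7430


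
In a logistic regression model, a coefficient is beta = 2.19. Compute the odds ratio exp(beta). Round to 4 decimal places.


exp(2.19) = 8.9352.
So the odds ratio is 8.9352.

8.9352


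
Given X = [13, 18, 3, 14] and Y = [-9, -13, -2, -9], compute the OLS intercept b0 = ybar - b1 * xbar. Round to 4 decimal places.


Compute b1 = -0.7131 from the OLS formula.
With xbar = 12.0000 and ybar = -8.2500, the intercept is:
b0 = -8.2500 - -0.7131 * 12.0000 = 0.3074.

0.3074


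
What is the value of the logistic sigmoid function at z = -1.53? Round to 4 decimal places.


Compute exp(1.5300) = 4.6182.
Sigmoid = 1 / (1 + 4.6182) = 1 / 5.6182 = 0.1780.

0.1780


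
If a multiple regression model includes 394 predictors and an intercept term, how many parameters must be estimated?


Total coefficients = number of predictors + 1 (for the intercept).
= 394 + 1 = 395.

395


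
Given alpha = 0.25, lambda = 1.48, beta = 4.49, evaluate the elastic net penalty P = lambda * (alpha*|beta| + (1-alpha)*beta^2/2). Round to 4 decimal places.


L1 component = 0.25 * |4.49| = 1.1225.
L2 component = 0.75 * 4.49^2 / 2 = 7.5600.
Penalty = 1.48 * (1.1225 + 7.5600) = 1.48 * 8.6825 = 12.8502.

12.8502


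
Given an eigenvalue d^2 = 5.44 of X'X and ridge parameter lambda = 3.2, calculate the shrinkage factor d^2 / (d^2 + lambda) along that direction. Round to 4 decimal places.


Denominator = d^2 + lambda = 5.44 + 3.2 = 8.6400.
Shrinkage = 5.44 / 8.6400 = 0.6296.

0.6296


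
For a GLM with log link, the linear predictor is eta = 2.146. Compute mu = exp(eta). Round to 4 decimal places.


mu = exp(eta) = exp(2.146).
= 8.5506.

8.5506


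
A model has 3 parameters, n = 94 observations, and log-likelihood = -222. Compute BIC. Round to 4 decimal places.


Compute k*ln(n) = 3*ln(94) = 3*4.543295 = 13.629885.
Then -2*loglik = 444.
BIC = 13.629885 + 444 = 457.629885, which rounds to 457.6299.

457.6299


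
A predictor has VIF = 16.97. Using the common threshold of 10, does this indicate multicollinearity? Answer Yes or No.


Check: VIF = 16.97 vs threshold = 10.
Since 16.97 >= 10, the answer is Yes.

Yes


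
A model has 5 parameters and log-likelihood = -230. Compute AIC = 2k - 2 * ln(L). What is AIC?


AIC = 2k - 2*loglik = 2(5) - 2(-230).
= 10 + 460 = 470.

470


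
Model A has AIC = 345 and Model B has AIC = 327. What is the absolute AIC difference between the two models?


Compute |345 - 327| = 18.
Model B has the smaller AIC.

18


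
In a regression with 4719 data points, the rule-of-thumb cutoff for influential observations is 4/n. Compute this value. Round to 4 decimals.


Cook's distance cutoff = 4/n = 4/4719.
= 0.0008.

0.0008


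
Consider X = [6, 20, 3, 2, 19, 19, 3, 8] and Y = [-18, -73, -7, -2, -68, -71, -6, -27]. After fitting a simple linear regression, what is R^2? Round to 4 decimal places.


After computing the OLS fit (b0=5.3694, b1=-3.9369):
SSres = 6.2342, SStot = 6888.0000.
R^2 = 1 - 6.2342/6888.0000 = 0.9991.

0.9991


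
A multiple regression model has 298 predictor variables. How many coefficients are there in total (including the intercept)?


Total coefficients = number of predictors + 1 (for the intercept).
= 298 + 1 = 299.

299


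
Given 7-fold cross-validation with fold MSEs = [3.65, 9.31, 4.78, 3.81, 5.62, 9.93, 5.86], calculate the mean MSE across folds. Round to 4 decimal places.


Sum of fold MSEs = 42.9600.
Average = 42.9600 / 7 = 6.1371.

6.1371


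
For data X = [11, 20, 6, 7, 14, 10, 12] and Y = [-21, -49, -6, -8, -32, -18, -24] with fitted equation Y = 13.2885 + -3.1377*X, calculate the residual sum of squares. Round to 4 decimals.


Compute predicted values, then residuals = yi - yhat_i.
Residuals: [0.2262, 0.4655, -0.4623, 0.6754, -1.3607, 0.0885, 0.3639].
SSres = sum(residual^2) = 2.9295.

2.9295


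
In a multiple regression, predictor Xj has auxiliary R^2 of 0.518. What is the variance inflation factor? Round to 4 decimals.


Denominator: 1 - 0.518 = 0.482.
VIF = 1 / 0.482 = 2.0747.

2.0747


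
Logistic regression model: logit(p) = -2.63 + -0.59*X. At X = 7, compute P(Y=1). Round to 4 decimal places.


Compute z = -2.63 + (-0.59)(7) = -6.7600.
exp(-z) = 862.6422.
P = 1/(1 + 862.6422) = 0.0012.

0.0012


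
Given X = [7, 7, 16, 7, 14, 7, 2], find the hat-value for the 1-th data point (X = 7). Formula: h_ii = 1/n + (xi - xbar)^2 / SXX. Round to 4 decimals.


n = 7, xbar = 8.5714.
SXX = sum((xi - xbar)^2) = 137.7143.
h = 1/7 + (7 - 8.5714)^2 / 137.7143 = 0.1608.

0.1608


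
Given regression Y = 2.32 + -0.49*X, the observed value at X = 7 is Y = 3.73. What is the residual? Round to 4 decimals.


Predicted = 2.32 + -0.49 * 7 = -1.1100.
Residual = 3.73 - -1.1100 = 4.8400.

4.8400


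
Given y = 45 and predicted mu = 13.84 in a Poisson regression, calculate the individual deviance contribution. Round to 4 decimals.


First: ln(45/13.84) = 1.179100.
Then: 45 * 1.179100 = 53.059500.
y - mu = 45 - 13.84 = 31.16.
D = 2(53.059500 - 31.16) = 43.799000, which rounds to 43.7990.

43.7990


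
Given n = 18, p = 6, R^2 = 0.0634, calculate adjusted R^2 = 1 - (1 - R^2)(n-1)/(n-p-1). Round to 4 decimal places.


Adjusted R^2 = 1 - (1 - R^2) * (n-1)/(n-p-1).
(1 - R^2) = 0.9366.
(n-1)/(n-p-1) = 17/11.
(1 - R^2) * (n-1) = 0.9366 * 17 = 15.9222.
Divide by (n-p-1): 15.9222 / 11 = 1.4475.
Adj R^2 = 1 - 1.4475 = -0.4475.

-0.4475


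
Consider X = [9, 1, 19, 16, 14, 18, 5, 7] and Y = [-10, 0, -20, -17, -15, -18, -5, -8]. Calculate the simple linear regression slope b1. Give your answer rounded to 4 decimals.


The sample means are xbar = 11.1250 and ybar = -11.6250.
Compute S_xx = 302.8750 and S_xy = -322.3750.
Slope b1 = S_xy / S_xx = -322.3750 / 302.8750 = -1.0644.

-1.0644


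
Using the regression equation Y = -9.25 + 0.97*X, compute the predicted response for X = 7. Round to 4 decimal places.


Predicted value:
Y = -9.25 + (0.97)(7) = -9.25 + 6.7900 = -2.4600.

-2.4600


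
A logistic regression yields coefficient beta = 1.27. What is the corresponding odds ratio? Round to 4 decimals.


Odds ratio = exp(beta) = exp(1.27).
= 3.5609.

3.5609


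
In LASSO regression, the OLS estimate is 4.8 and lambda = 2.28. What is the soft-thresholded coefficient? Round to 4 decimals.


|beta_OLS| = 4.8.
lambda = 2.28.
Since |beta| > lambda, coefficient = sign(beta)*(|beta| - lambda) = 2.5200.
Result = 2.5200.

2.5200


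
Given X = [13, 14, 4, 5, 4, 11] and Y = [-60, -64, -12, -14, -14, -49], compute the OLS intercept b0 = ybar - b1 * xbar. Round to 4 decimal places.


Compute b1 = -5.2831 from the OLS formula.
With xbar = 8.5000 and ybar = -35.5000, the intercept is:
b0 = -35.5000 - -5.2831 * 8.5000 = 9.4064.

9.4064


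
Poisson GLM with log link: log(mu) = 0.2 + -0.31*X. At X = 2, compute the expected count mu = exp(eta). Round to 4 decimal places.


Linear predictor: eta = 0.2 + (-0.31)(2) = -0.4200.
Expected count: mu = exp(-0.4200) = 0.6570.

0.6570


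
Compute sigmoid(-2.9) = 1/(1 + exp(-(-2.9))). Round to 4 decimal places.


First, exp(2.9000) = 18.1741.
Then sigma(z) = 1/(1 + 18.1741) = 0.0522.

0.0522


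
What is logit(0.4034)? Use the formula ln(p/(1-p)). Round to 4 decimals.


The odds are p/(1-p) = 0.4034 / 0.5966 = 0.6762.
logit(p) = ln(0.6762) = -0.3913.

-0.3913


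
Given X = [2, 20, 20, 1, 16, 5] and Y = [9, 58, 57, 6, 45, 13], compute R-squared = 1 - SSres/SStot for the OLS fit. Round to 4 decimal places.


After computing the OLS fit (b0=2.1455, b1=2.7364):
SSres = 13.3000, SStot = 3033.3333.
R^2 = 1 - 13.3000/3033.3333 = 0.9956.

0.9956


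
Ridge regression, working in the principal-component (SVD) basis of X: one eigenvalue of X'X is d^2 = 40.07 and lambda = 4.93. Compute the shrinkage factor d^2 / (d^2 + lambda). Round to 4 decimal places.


d^2 + lambda = 40.07 + 4.93 = 45.0000.
Shrinkage factor = 40.07/45.0000 = 0.8904.

0.8904


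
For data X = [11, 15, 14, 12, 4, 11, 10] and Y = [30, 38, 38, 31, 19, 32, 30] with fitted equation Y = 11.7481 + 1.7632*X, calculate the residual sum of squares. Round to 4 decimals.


Predicted values from Y = 11.7481 + 1.7632*X.
Residuals: [-1.1433, -0.1961, 1.5671, -1.9065, 0.1991, 0.8567, 0.6199].
SSres = 8.5940.

8.5940


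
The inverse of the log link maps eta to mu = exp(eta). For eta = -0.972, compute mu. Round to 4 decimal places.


Apply the inverse link:
mu = e^-0.972 = 0.3783.

0.3783


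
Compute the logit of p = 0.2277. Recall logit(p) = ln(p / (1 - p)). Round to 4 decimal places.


1 - p = 0.7723.
p/(1-p) = 0.2948.
logit = ln(0.2948) = -1.2213.

-1.2213


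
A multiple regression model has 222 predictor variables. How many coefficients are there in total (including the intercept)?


Including the intercept, the model has 222 predictor coefficients + 1 intercept.
Total = 223.

223


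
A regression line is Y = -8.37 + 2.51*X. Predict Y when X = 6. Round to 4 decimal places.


Plug X = 6 into Y = -8.37 + 2.51*X:
Y = -8.37 + 15.0600 = 6.6900.

6.6900


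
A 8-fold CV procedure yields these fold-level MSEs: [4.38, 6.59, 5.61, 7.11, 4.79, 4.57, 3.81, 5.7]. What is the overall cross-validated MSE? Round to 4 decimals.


Add all fold MSEs: 42.5600.
Divide by k = 8: 42.5600/8 = 5.3200.

5.3200


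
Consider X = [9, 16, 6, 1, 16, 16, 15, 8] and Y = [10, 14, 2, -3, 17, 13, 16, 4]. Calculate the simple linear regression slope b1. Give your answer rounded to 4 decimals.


First compute the means: xbar = 10.8750, ybar = 9.1250.
Then S_xx = sum((xi - xbar)^2) = 228.8750.
S_xy = sum((xi - xbar)(yi - ybar)) = 281.1250.
b1 = S_xy / S_xx = 281.1250 / 228.8750 = 1.2283.

1.2283


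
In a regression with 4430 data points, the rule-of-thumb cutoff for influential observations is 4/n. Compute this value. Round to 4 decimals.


Using the rule of thumb:
Threshold = 4 / 4430 = 0.0009.

0.0009


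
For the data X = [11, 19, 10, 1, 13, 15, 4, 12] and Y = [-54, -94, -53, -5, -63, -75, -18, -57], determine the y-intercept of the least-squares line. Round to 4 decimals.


First find the slope: b1 = -4.9733.
Means: xbar = 10.6250, ybar = -52.3750.
b0 = ybar - b1 * xbar = -52.3750 - -4.9733 * 10.6250 = 0.4661.

0.4661


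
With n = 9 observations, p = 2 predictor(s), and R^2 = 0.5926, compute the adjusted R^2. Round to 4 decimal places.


Plug in: Adj R^2 = 1 - (1 - 0.5926) * 8/6.
= 1 - 0.4074 * 8/6
= 1 - 3.2592 / 6
= 1 - 0.5432 = 0.4568.

0.4568


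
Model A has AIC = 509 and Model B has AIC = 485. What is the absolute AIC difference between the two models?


|AIC_A - AIC_B| = |509 - 485| = 24.
Model B is preferred (lower AIC).

24


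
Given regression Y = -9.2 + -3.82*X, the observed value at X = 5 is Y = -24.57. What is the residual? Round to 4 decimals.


Predicted = -9.2 + -3.82 * 5 = -28.3000.
Residual = -24.57 - -28.3000 = 3.7300.

3.7300


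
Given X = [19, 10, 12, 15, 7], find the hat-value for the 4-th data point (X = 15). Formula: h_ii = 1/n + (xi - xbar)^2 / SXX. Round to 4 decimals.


n = 5, xbar = 12.6000.
SXX = sum((xi - xbar)^2) = 85.2000.
h = 1/5 + (15 - 12.6000)^2 / 85.2000 = 0.2676.

0.2676


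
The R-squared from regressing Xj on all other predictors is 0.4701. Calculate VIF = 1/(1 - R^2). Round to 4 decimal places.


Denominator: 1 - 0.4701 = 0.5299.
VIF = 1 / 0.5299 = 1.8871.

1.8871


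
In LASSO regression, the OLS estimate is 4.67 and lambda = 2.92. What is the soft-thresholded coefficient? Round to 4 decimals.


|beta_OLS| = 4.67.
lambda = 2.92.
Since |beta| > lambda, coefficient = sign(beta)*(|beta| - lambda) = 1.7500.
Result = 1.7500.

1.7500


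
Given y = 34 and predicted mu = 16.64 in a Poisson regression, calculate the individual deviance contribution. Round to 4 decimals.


Compute y*ln(y/mu) = 34*ln(34/16.64) = 34*0.714551 = 24.294734.
y - mu = 17.36.
D = 2*(24.294734 - (17.36)) = 13.869468, which rounds to 13.8695.

13.8695


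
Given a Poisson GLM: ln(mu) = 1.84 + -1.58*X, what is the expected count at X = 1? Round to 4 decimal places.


Compute eta = 1.84 + -1.58 * 1 = 0.2600.
Apply inverse link: mu = e^0.2600 = 1.2969.

1.2969


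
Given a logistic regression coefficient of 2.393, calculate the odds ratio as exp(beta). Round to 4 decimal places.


The odds ratio is computed as:
OR = e^(2.393) = 10.9463.

10.9463


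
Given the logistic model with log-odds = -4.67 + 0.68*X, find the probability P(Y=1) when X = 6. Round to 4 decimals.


Compute z = -4.67 + (0.68)(6) = -0.5900.
exp(-z) = 1.8040.
P = 1/(1 + 1.8040) = 0.3566.

0.3566


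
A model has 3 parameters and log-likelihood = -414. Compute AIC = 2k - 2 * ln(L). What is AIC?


AIC = 2k - 2*loglik = 2(3) - 2(-414).
= 6 + 828 = 834.

834


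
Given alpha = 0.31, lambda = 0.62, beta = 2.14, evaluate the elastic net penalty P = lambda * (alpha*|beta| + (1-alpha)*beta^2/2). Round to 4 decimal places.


Compute:
L1 = 0.31 * 2.14 = 0.6634.
L2 = 0.69 * 2.14^2 / 2 = 1.5800.
Penalty = 0.62 * (0.6634 + 1.5800) = 1.3909.

1.3909


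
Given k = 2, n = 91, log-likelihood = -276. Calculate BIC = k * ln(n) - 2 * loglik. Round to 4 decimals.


ln(91) = 4.510860.
k * ln(n) = 2 * 4.510860 = 9.021720.
-2L = 552.
BIC = 9.021720 + 552 = 561.021720, which rounds to 561.0217.

561.0217


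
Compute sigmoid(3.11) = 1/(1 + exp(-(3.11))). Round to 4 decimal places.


exp(-3.1100) = 0.0446.
1 + exp(-z) = 1.0446.
sigmoid = 1/1.0446 = 0.9573.

0.9573


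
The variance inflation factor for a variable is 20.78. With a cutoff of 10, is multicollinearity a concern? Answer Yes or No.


The threshold is 10.
VIF = 20.78 is >= 10.
Multicollinearity indication: Yes.

Yes


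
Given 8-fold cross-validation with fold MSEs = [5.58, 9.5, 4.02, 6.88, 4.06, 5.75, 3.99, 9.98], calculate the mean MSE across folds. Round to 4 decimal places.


Add all fold MSEs: 49.7600.
Divide by k = 8: 49.7600/8 = 6.2200.

6.2200


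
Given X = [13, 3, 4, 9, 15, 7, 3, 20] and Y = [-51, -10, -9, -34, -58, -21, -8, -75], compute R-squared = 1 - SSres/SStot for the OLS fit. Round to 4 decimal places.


After computing the OLS fit (b0=4.4771, b1=-4.0786):
SSres = 37.8099, SStot = 4587.5000.
R^2 = 1 - 37.8099/4587.5000 = 0.9918.

0.9918


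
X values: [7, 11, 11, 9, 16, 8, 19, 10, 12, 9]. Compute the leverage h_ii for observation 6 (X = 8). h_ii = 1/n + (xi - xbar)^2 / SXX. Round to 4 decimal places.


Mean of X: xbar = 11.2000.
SXX = 123.6000.
For X = 8: h = 1/10 + (8 - 11.2000)^2/123.6000 = 0.1828.

0.1828


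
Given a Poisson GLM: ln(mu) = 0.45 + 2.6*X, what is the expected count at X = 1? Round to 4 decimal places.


eta = 0.45 + 2.6 * 1 = 3.0500.
mu = exp(3.0500) = 21.1153.

21.1153


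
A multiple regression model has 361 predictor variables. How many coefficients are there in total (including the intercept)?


Each predictor gets one coefficient, plus one intercept.
Total parameters = 361 + 1 = 362.

362


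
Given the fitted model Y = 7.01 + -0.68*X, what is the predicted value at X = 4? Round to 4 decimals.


Plug X = 4 into Y = 7.01 + -0.68*X:
Y = 7.01 + -2.7200 = 4.2900.

4.2900


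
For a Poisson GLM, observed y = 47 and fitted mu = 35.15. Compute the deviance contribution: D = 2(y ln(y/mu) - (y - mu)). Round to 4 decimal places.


Compute y*ln(y/mu) = 47*ln(47/35.15) = 47*0.290523 = 13.654581.
y - mu = 11.85.
D = 2*(13.654581 - (11.85)) = 3.609162, which rounds to 3.6092.

3.6092


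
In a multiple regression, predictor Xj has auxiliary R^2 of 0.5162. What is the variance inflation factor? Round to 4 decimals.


VIF = 1 / (1 - 0.5162).
= 1 / 0.4838 = 2.0670.

2.0670


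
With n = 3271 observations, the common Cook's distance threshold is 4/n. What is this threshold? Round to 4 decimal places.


Cook's distance cutoff = 4/n = 4/3271.
= 0.0012.

0.0012


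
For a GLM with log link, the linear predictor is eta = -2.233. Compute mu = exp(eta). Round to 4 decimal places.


The inverse log link gives:
mu = exp(-2.233) = 0.1072.

0.1072


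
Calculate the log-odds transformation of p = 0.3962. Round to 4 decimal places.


Compute the odds: 0.3962/0.6038 = 0.6562.
Take the natural log: ln(0.6562) = -0.4213.

-0.4213


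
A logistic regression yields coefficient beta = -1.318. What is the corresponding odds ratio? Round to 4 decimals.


The odds ratio is computed as:
OR = e^(-1.318) = 0.2677.

0.2677


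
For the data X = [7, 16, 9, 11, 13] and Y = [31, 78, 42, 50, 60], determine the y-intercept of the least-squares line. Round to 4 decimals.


First find the slope: b1 = 5.1189.
Means: xbar = 11.2000, ybar = 52.2000.
b0 = ybar - b1 * xbar = 52.2000 - 5.1189 * 11.2000 = -5.1311.

-5.1311


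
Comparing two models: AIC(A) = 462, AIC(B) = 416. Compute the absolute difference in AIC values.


Absolute difference = |462 - 416| = 46.
The model with lower AIC (B) is preferred.

46


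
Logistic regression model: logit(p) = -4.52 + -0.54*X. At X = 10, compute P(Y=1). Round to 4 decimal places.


z = -4.52 + -0.54 * 10 = -9.9200.
Sigmoid: P = 1 / (1 + exp(9.9200)) = 0.0000.

0.0000


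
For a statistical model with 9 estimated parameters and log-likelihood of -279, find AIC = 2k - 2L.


Compute:
2k = 2*9 = 18.
-2*loglik = -2*(-279) = 558.
AIC = 18 + 558 = 576.

576


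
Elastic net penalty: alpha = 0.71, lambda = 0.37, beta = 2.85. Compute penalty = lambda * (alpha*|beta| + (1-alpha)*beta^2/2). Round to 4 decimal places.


L1 component = 0.71 * |2.85| = 2.0235.
L2 component = 0.29 * 2.85^2 / 2 = 1.1778.
Penalty = 0.37 * (2.0235 + 1.1778) = 0.37 * 3.2013 = 1.1845.

1.1845


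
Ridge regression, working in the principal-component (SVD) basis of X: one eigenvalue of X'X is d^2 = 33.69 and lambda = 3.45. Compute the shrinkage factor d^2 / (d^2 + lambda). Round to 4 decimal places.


d^2 + lambda = 33.69 + 3.45 = 37.1400.
Shrinkage factor = 33.69/37.1400 = 0.9071.

0.9071


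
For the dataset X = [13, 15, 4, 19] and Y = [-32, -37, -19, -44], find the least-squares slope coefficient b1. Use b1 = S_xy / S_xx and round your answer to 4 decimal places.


First compute the means: xbar = 12.7500, ybar = -33.0000.
Then S_xx = sum((xi - xbar)^2) = 120.7500.
S_xy = sum((xi - xbar)(yi - ybar)) = -200.0000.
b1 = S_xy / S_xx = -200.0000 / 120.7500 = -1.6563.

-1.6563


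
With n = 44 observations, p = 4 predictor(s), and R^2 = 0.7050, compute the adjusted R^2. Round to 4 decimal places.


Plug in: Adj R^2 = 1 - (1 - 0.7050) * 43/39.
= 1 - 0.2950 * 43/39
= 1 - 12.6850 / 39
= 1 - 0.3253 = 0.6747.

0.6747


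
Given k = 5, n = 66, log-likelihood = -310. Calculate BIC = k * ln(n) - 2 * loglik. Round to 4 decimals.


ln(66) = 4.189655.
k * ln(n) = 5 * 4.189655 = 20.948275.
-2L = 620.
BIC = 20.948275 + 620 = 640.948275, which rounds to 640.9483.

640.9483


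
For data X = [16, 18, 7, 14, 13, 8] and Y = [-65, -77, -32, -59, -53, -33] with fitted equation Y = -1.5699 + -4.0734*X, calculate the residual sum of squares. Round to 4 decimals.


Predicted values from Y = -1.5699 + -4.0734*X.
Residuals: [1.7443, -2.1089, -1.9163, -0.4025, 1.5241, 1.1571].
SSres = 14.9860.

14.9860


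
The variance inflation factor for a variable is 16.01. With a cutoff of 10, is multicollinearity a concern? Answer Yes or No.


Compare VIF = 16.01 to the threshold of 10.
16.01 >= 10, so the answer is Yes.

Yes


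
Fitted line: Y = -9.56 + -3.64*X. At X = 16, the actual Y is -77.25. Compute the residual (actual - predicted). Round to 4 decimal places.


Fitted value at X = 16 is yhat = -9.56 + -3.64*16 = -67.8000.
Residual = -77.25 - -67.8000 = -9.4500.

-9.4500


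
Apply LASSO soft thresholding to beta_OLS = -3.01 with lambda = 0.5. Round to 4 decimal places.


|beta_OLS| = 3.01.
lambda = 0.5.
Since |beta| > lambda, coefficient = sign(beta)*(|beta| - lambda) = -2.5100.
Result = -2.5100.

-2.5100


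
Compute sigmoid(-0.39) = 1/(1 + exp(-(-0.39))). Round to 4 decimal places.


First, exp(0.3900) = 1.4770.
Then sigma(z) = 1/(1 + 1.4770) = 0.4037.

0.4037


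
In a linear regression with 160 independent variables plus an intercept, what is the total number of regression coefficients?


Each predictor gets one coefficient, plus one intercept.
Total parameters = 160 + 1 = 161.

161


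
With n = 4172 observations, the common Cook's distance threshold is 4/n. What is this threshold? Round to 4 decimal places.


Cook's distance cutoff = 4/n = 4/4172.
= 0.0010.

0.0010


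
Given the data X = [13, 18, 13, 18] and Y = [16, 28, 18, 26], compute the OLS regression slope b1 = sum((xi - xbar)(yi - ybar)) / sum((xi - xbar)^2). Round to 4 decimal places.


Calculate xbar = 15.5000, ybar = 22.0000.
S_xx = 25.0000, S_xy = 50.0000.
Using b1 = S_xy / S_xx = 50.0000 / 25.0000, we get b1 = 2.0000.

2.0000


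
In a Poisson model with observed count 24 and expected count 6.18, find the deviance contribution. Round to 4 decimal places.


y/mu = 24/6.18 = 3.883495 (approx.), and ln(24/6.18) = 1.356736.
y * ln(y/mu) = 24 * 1.356736 = 32.561664.
y - mu = 17.82.
D = 2 * (32.561664 - 17.82) = 29.483328, which rounds to 29.4833.

29.4833


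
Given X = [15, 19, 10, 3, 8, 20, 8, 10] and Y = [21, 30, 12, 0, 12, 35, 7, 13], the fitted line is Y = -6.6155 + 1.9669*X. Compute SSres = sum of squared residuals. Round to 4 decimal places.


For each point, residual = actual - predicted.
Residuals: [-1.8880, -0.7556, -1.0535, 0.7148, 2.8803, 2.2775, -2.1197, -0.0535].
Sum of squared residuals = 23.7354.

23.7354


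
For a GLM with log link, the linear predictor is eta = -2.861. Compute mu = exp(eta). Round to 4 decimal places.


Apply the inverse link:
mu = e^-2.861 = 0.0572.

0.0572


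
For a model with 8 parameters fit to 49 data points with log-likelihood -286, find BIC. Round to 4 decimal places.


k * ln(n) = 8 * ln(49) = 8 * 3.891820 = 31.134560.
-2 * loglik = -2 * (-286) = 572.
BIC = 31.134560 + 572 = 603.134560, which rounds to 603.1346.

603.1346


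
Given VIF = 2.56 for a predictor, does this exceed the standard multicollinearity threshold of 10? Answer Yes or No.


The threshold is 10.
VIF = 2.56 is < 10.
Multicollinearity indication: No.

No


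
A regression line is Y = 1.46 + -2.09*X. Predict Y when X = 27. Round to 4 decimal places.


Plug X = 27 into Y = 1.46 + -2.09*X:
Y = 1.46 + -56.4300 = -54.9700.

-54.9700


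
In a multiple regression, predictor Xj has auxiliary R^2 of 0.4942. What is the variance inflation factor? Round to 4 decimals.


Denominator: 1 - 0.4942 = 0.5058.
VIF = 1 / 0.5058 = 1.9771.

1.9771


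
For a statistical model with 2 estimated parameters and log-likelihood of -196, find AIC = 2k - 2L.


AIC = 2k - 2*loglik = 2(2) - 2(-196).
= 4 + 392 = 396.

396


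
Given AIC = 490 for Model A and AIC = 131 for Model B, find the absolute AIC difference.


Absolute difference = |490 - 131| = 359.
The model with lower AIC (B) is preferred.

359


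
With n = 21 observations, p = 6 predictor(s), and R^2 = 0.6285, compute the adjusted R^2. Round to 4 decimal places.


Plug in: Adj R^2 = 1 - (1 - 0.6285) * 20/14.
= 1 - 0.3715 * 20/14
= 1 - 7.4300 / 14
= 1 - 0.5307 = 0.4693.

0.4693
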